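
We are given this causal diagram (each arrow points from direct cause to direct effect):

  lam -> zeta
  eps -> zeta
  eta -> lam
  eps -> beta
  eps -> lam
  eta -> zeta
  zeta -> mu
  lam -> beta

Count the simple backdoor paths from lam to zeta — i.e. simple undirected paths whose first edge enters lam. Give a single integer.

A backdoor path from lam to zeta is any simple undirected path whose first edge points into lam (i.e. leaves lam via a parent).
Parents of lam: {eps, eta}.
Enumerating:
  P1: lam <- eps -> zeta
  P2: lam <- eta -> zeta
That exhausts the simple backdoor paths. Count: 2.

2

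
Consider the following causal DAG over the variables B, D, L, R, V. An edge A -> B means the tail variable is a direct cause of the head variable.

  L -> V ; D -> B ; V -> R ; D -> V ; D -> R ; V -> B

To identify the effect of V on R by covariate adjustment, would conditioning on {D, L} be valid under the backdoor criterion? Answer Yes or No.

Backdoor paths from V to R (paths whose first edge points into V):
  P1: V <- D -> R
Condition 1 (no descendant of V in the set): holds — descendants of V are {B, R}; none are in {D, L}.
Condition 2 (every backdoor path blocked by {D, L}):
  P1: blocked at fork node D ∈ conditioning set.
{D, L} satisfies the backdoor criterion.

Yes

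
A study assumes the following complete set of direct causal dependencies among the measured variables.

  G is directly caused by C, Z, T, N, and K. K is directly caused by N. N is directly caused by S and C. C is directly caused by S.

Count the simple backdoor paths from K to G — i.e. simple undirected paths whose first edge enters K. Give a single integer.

A backdoor path from K to G is any simple undirected path whose first edge points into K (i.e. leaves K via a parent).
Parents of K: {N}.
Enumerating:
  P1: K <- N <- S -> C -> G
  P2: K <- N <- C -> G
  P3: K <- N -> G
That exhausts the simple backdoor paths. Count: 3.

3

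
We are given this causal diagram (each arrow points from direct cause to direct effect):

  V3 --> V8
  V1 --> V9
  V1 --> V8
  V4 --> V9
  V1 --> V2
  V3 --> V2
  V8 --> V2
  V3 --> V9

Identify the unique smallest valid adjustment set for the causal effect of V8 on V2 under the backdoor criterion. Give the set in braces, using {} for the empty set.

{V1, V3}

Variables eligible for adjustment (non-descendants of V8, excluding V8 and V2): {V1, V3, V4, V9}.
Backdoor paths from V8 to V2:
  P1: V8 <- V3 -> V9 <- V1 -> V2
  P2: V8 <- V3 -> V2
  P3: V8 <- V1 -> V9 <- V3 -> V2
  P4: V8 <- V1 -> V2
The empty set is not sufficient: P2 (V8 <- V3 -> V2) has no collider blocking it and no conditioned non-collider, so it is open.
Try {V1, V3}:
  P1: blocked at fork node V3 ∈ conditioning set.
  P2: blocked at fork node V3 ∈ conditioning set.
  P3: blocked at fork node V1 ∈ conditioning set.
  P4: blocked at fork node V1 ∈ conditioning set.
{V1, V3} contains no descendant of V8 and blocks every backdoor path.
Every element of {V1, V3} is needed (dropping V1 leaves P4 open; dropping V3 leaves P2 open), so no proper subset is valid.
Among all size-2 subsets of the eligible variables, only {V1, V3} blocks every backdoor path, so it is the unique smallest valid adjustment set.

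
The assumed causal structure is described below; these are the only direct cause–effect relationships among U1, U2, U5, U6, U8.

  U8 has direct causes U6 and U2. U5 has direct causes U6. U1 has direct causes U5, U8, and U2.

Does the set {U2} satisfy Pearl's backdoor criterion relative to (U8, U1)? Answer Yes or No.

Backdoor paths from U8 to U1 (paths whose first edge points into U8):
  P1: U8 <- U6 -> U5 -> U1
  P2: U8 <- U2 -> U1
Condition 1 (no descendant of U8 in the set): holds — descendants of U8 are {U1}; none are in {U2}.
Condition 2 (every backdoor path blocked by {U2}):
  P1: open — no interior node is in the conditioning set.
  P2: blocked at fork node U2 ∈ conditioning set.
{U2} does not satisfy the backdoor criterion.

No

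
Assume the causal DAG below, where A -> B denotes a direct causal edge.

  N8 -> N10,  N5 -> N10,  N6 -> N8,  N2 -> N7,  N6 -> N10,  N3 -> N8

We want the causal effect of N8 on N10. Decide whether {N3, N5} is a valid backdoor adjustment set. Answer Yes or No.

No

Backdoor paths from N8 to N10 (paths whose first edge points into N8):
  P1: N8 <- N6 -> N10
Condition 1 (no descendant of N8 in the set): holds — descendants of N8 are {N10}; none are in {N3, N5}.
Condition 2 (every backdoor path blocked by {N3, N5}):
  P1: open — no interior node is in the conditioning set.
{N3, N5} does not satisfy the backdoor criterion.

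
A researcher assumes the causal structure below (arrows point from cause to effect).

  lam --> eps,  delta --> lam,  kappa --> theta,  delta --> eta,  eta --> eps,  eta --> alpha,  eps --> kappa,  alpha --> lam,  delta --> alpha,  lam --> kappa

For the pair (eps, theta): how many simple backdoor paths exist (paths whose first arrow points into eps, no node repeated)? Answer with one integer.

5

A backdoor path from eps to theta is any simple undirected path whose first edge points into eps (i.e. leaves eps via a parent).
Parents of eps: {eta, lam}.
Enumerating:
  P1: eps <- eta <- delta -> alpha -> lam -> kappa -> theta
  P2: eps <- eta <- delta -> lam -> kappa -> theta
  P3: eps <- eta -> alpha <- delta -> lam -> kappa -> theta
  P4: eps <- eta -> alpha -> lam -> kappa -> theta
  P5: eps <- lam -> kappa -> theta
That exhausts the simple backdoor paths. Count: 5.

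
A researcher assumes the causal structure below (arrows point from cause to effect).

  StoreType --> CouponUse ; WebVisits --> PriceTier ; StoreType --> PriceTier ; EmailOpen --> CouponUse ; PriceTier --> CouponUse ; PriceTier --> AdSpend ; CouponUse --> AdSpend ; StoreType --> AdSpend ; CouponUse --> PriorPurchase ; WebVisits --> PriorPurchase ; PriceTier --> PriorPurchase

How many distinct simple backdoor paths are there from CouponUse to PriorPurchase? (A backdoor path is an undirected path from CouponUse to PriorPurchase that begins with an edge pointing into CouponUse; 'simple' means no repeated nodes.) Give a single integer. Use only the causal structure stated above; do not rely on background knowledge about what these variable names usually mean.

6

A backdoor path from CouponUse to PriorPurchase is any simple undirected path whose first edge points into CouponUse (i.e. leaves CouponUse via a parent).
Parents of CouponUse: {EmailOpen, PriceTier, StoreType}.
Enumerating:
  P1: CouponUse <- StoreType -> PriceTier <- WebVisits -> PriorPurchase
  P2: CouponUse <- StoreType -> PriceTier -> PriorPurchase
  P3: CouponUse <- StoreType -> AdSpend <- PriceTier <- WebVisits -> PriorPurchase
  P4: CouponUse <- StoreType -> AdSpend <- PriceTier -> PriorPurchase
  P5: CouponUse <- PriceTier <- WebVisits -> PriorPurchase
  P6: CouponUse <- PriceTier -> PriorPurchase
That exhausts the simple backdoor paths. Count: 6.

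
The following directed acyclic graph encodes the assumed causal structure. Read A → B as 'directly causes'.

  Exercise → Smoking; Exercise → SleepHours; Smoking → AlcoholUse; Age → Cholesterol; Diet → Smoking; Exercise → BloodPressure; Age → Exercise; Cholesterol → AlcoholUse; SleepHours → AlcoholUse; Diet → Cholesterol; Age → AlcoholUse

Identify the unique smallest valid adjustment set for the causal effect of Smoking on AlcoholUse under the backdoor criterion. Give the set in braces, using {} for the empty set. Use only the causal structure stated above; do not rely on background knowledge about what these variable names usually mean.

Variables eligible for adjustment (non-descendants of Smoking, excluding Smoking and AlcoholUse): {Age, BloodPressure, Cholesterol, Diet, Exercise, SleepHours}.
Backdoor paths from Smoking to AlcoholUse:
  P1: Smoking <- Diet -> Cholesterol <- Age -> Exercise -> SleepHours -> AlcoholUse
  P2: Smoking <- Diet -> Cholesterol <- Age -> AlcoholUse
  P3: Smoking <- Diet -> Cholesterol -> AlcoholUse
  P4: Smoking <- Exercise <- Age -> Cholesterol -> AlcoholUse
  P5: Smoking <- Exercise <- Age -> AlcoholUse
  P6: Smoking <- Exercise -> SleepHours -> AlcoholUse
The empty set is not sufficient: P3 (Smoking <- Diet -> Cholesterol -> AlcoholUse) has no collider blocking it and no conditioned non-collider, so it is open.
Try {Diet, Exercise}:
  P1: blocked at fork node Diet ∈ conditioning set.
  P2: blocked at fork node Diet ∈ conditioning set.
  P3: blocked at fork node Diet ∈ conditioning set.
  P4: blocked at chain node Exercise ∈ conditioning set.
  P5: blocked at chain node Exercise ∈ conditioning set.
  P6: blocked at fork node Exercise ∈ conditioning set.
{Diet, Exercise} contains no descendant of Smoking and blocks every backdoor path.
Every element of {Diet, Exercise} is needed (dropping Diet leaves P3 open; dropping Exercise leaves P4 open), so no proper subset is valid.
Among all size-2 subsets of the eligible variables, only {Diet, Exercise} blocks every backdoor path, so it is the unique smallest valid adjustment set.

{Diet, Exercise}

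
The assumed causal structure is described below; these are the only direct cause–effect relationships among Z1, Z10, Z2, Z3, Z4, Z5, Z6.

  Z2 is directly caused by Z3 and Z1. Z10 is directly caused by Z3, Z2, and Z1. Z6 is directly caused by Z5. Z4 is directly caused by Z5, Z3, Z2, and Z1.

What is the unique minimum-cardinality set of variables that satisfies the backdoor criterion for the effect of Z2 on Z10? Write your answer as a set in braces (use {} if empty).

{Z1, Z3}

Variables eligible for adjustment (non-descendants of Z2, excluding Z2 and Z10): {Z1, Z3, Z5, Z6}.
Backdoor paths from Z2 to Z10:
  P1: Z2 <- Z1 -> Z4 <- Z3 -> Z10
  P2: Z2 <- Z1 -> Z10
  P3: Z2 <- Z3 -> Z4 <- Z1 -> Z10
  P4: Z2 <- Z3 -> Z10
The empty set is not sufficient: P2 (Z2 <- Z1 -> Z10) has no collider blocking it and no conditioned non-collider, so it is open.
Try {Z1, Z3}:
  P1: blocked at fork node Z1 ∈ conditioning set.
  P2: blocked at fork node Z1 ∈ conditioning set.
  P3: blocked at fork node Z3 ∈ conditioning set.
  P4: blocked at fork node Z3 ∈ conditioning set.
{Z1, Z3} contains no descendant of Z2 and blocks every backdoor path.
Every element of {Z1, Z3} is needed (dropping Z1 leaves P2 open; dropping Z3 leaves P4 open), so no proper subset is valid.
Among all size-2 subsets of the eligible variables, only {Z1, Z3} blocks every backdoor path, so it is the unique smallest valid adjustment set.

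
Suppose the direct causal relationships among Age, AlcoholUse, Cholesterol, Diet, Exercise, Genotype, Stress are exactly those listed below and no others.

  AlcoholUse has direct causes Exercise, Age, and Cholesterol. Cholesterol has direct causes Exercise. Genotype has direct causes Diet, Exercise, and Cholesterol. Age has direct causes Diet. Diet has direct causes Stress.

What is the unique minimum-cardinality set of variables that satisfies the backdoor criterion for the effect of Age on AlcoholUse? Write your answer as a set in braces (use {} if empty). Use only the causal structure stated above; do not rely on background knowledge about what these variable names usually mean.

{}

Variables eligible for adjustment (non-descendants of Age, excluding Age and AlcoholUse): {Cholesterol, Diet, Exercise, Genotype, Stress}.
Backdoor paths from Age to AlcoholUse:
  P1: Age <- Diet -> Genotype <- Exercise -> Cholesterol -> AlcoholUse
  P2: Age <- Diet -> Genotype <- Exercise -> AlcoholUse
  P3: Age <- Diet -> Genotype <- Cholesterol <- Exercise -> AlcoholUse
  P4: Age <- Diet -> Genotype <- Cholesterol -> AlcoholUse
Each backdoor path contains an unconditioned collider, so every path is already blocked with the empty conditioning set:
  P1: blocked at collider Genotype (neither it nor any descendant is in the conditioning set).
  P2: blocked at collider Genotype (neither it nor any descendant is in the conditioning set).
  P3: blocked at collider Genotype (neither it nor any descendant is in the conditioning set).
  P4: blocked at collider Genotype (neither it nor any descendant is in the conditioning set).
The empty set is therefore the unique smallest valid set.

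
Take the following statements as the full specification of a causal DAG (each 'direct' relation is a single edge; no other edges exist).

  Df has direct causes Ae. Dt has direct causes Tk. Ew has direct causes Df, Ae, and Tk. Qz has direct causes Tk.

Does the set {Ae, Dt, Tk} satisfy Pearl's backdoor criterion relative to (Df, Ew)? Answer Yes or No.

Backdoor paths from Df to Ew (paths whose first edge points into Df):
  P1: Df <- Ae -> Ew
Condition 1 (no descendant of Df in the set): holds — descendants of Df are {Ew}; none are in {Ae, Dt, Tk}.
Condition 2 (every backdoor path blocked by {Ae, Dt, Tk}):
  P1: blocked at fork node Ae ∈ conditioning set.
{Ae, Dt, Tk} satisfies the backdoor criterion.

Yes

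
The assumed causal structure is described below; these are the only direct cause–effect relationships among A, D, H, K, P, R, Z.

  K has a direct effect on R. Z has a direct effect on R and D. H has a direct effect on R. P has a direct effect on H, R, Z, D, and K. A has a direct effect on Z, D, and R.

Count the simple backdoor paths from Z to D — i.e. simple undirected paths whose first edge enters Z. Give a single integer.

8

A backdoor path from Z to D is any simple undirected path whose first edge points into Z (i.e. leaves Z via a parent).
Parents of Z: {A, P}.
Enumerating:
  P1: Z <- P -> H -> R <- A -> D
  P2: Z <- P -> K -> R <- A -> D
  P3: Z <- P -> R <- A -> D
  P4: Z <- P -> D
  P5: Z <- A -> R <- P -> D
  P6: Z <- A -> R <- H <- P -> D
  P7: Z <- A -> R <- K <- P -> D
  P8: Z <- A -> D
That exhausts the simple backdoor paths. Count: 8.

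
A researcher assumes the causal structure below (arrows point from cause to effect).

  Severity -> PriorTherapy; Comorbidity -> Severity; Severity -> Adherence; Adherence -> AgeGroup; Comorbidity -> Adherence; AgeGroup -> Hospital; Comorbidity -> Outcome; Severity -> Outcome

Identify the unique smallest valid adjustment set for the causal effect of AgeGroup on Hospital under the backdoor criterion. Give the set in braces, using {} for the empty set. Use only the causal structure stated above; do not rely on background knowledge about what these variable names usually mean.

{}

Variables eligible for adjustment (non-descendants of AgeGroup, excluding AgeGroup and Hospital): {Adherence, Comorbidity, Outcome, PriorTherapy, Severity}.
Backdoor paths from AgeGroup to Hospital:
  (none)
With no backdoor paths the empty set already satisfies the criterion, and it is trivially minimal.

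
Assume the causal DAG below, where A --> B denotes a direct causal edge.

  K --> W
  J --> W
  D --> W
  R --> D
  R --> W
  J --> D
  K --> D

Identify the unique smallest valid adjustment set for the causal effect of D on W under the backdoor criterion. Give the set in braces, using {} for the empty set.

{J, K, R}

Variables eligible for adjustment (non-descendants of D, excluding D and W): {J, K, R}.
Backdoor paths from D to W:
  P1: D <- R -> W
  P2: D <- J -> W
  P3: D <- K -> W
The empty set is not sufficient: P1 (D <- R -> W) has no collider blocking it and no conditioned non-collider, so it is open.
Try {J, K, R}:
  P1: blocked at fork node R ∈ conditioning set.
  P2: blocked at fork node J ∈ conditioning set.
  P3: blocked at fork node K ∈ conditioning set.
{J, K, R} contains no descendant of D and blocks every backdoor path.
Every element of {J, K, R} is needed (dropping J leaves P2 open; dropping K leaves P3 open; dropping R leaves P1 open), so no proper subset is valid.
Among all size-3 subsets of the eligible variables, only {J, K, R} blocks every backdoor path, so it is the unique smallest valid adjustment set.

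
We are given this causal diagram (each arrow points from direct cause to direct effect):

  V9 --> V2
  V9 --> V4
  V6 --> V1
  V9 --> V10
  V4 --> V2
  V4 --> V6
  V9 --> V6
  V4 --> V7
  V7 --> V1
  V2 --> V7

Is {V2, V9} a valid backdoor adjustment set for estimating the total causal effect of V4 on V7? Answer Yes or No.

Backdoor paths from V4 to V7 (paths whose first edge points into V4):
  P1: V4 <- V9 -> V2 -> V7
  P2: V4 <- V9 -> V6 -> V1 <- V7
Condition 1 (no descendant of V4 in the set): FAILS — V2 is a descendant of V4.
Condition 2 (every backdoor path blocked by {V2, V9}):
  P1: blocked at fork node V9 ∈ conditioning set.
  P2: blocked at fork node V9 ∈ conditioning set.
{V2, V9} does not satisfy the backdoor criterion.

No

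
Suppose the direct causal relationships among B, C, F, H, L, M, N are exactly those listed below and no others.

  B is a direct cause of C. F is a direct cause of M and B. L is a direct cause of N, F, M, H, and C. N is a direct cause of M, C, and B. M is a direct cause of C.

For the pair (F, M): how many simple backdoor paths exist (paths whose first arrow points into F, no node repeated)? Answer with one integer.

A backdoor path from F to M is any simple undirected path whose first edge points into F (i.e. leaves F via a parent).
Parents of F: {L}.
Enumerating:
  P1: F <- L -> N -> B -> C <- M
  P2: F <- L -> N -> M
  P3: F <- L -> N -> C <- M
  P4: F <- L -> M
  P5: F <- L -> C <- N -> M
  P6: F <- L -> C <- B <- N -> M
  P7: F <- L -> C <- M
That exhausts the simple backdoor paths. Count: 7.

7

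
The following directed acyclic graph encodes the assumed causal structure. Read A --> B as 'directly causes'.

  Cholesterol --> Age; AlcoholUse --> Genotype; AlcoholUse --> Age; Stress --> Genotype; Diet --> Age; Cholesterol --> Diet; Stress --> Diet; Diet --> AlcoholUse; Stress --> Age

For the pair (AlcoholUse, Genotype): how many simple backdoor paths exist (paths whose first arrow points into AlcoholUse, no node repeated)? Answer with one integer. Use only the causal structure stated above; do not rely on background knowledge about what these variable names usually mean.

A backdoor path from AlcoholUse to Genotype is any simple undirected path whose first edge points into AlcoholUse (i.e. leaves AlcoholUse via a parent).
Parents of AlcoholUse: {Diet}.
Enumerating:
  P1: AlcoholUse <- Diet <- Cholesterol -> Age <- Stress -> Genotype
  P2: AlcoholUse <- Diet <- Stress -> Genotype
  P3: AlcoholUse <- Diet -> Age <- Stress -> Genotype
That exhausts the simple backdoor paths. Count: 3.

3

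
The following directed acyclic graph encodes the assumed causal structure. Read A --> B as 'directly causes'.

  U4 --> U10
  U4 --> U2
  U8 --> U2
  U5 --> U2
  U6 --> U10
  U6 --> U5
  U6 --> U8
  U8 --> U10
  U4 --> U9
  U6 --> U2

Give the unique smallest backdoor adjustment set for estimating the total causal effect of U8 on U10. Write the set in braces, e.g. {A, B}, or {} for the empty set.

Variables eligible for adjustment (non-descendants of U8, excluding U8 and U10): {U4, U5, U6, U9}.
Backdoor paths from U8 to U10:
  P1: U8 <- U6 -> U5 -> U2 <- U4 -> U10
  P2: U8 <- U6 -> U10
  P3: U8 <- U6 -> U2 <- U4 -> U10
The empty set is not sufficient: P2 (U8 <- U6 -> U10) has no collider blocking it and no conditioned non-collider, so it is open.
Try {U6}:
  P1: blocked at fork node U6 ∈ conditioning set.
  P2: blocked at fork node U6 ∈ conditioning set.
  P3: blocked at fork node U6 ∈ conditioning set.
{U6} contains no descendant of U8 and blocks every backdoor path.
No other singleton works — e.g. {U4} leaves P2 open — so {U6} is the unique smallest valid adjustment set.

{U6}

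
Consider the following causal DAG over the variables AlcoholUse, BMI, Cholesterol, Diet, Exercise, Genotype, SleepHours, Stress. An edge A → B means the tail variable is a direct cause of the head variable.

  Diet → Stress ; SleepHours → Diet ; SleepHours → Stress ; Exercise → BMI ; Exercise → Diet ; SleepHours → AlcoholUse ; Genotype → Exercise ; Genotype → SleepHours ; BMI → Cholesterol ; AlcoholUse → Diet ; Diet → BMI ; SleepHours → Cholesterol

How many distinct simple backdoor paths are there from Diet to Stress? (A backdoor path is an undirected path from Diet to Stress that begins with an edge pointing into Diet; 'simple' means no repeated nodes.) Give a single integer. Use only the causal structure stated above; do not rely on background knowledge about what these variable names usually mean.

A backdoor path from Diet to Stress is any simple undirected path whose first edge points into Diet (i.e. leaves Diet via a parent).
Parents of Diet: {AlcoholUse, Exercise, SleepHours}.
Enumerating:
  P1: Diet <- SleepHours -> Stress
  P2: Diet <- Exercise <- Genotype -> SleepHours -> Stress
  P3: Diet <- Exercise -> BMI -> Cholesterol <- SleepHours -> Stress
  P4: Diet <- AlcoholUse <- SleepHours -> Stress
That exhausts the simple backdoor paths. Count: 4.

4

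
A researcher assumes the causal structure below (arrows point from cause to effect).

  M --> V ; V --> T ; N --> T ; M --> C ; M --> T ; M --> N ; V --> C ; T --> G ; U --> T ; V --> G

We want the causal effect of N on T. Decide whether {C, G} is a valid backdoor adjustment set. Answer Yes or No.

No

Backdoor paths from N to T (paths whose first edge points into N):
  P1: N <- M -> V -> T
  P2: N <- M -> V -> G <- T
  P3: N <- M -> C <- V -> T
  P4: N <- M -> C <- V -> G <- T
  P5: N <- M -> T
Condition 1 (no descendant of N in the set): FAILS — G is a descendant of N.
Condition 2 (every backdoor path blocked by {C, G}):
  P1: open — no interior node is in the conditioning set.
  P2: open — collider(s) G are conditioned on (or have a conditioned descendant) and no non-collider on the path is in the set.
  P3: open — collider(s) C are conditioned on (or have a conditioned descendant) and no non-collider on the path is in the set.
  P4: open — collider(s) C, G are conditioned on (or have a conditioned descendant) and no non-collider on the path is in the set.
  P5: open — no interior node is in the conditioning set.
{C, G} does not satisfy the backdoor criterion.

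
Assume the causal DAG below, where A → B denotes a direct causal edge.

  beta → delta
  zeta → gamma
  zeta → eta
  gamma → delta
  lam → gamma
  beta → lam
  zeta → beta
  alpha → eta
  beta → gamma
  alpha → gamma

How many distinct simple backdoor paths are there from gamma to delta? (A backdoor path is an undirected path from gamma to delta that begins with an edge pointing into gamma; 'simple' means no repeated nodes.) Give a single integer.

A backdoor path from gamma to delta is any simple undirected path whose first edge points into gamma (i.e. leaves gamma via a parent).
Parents of gamma: {alpha, beta, lam, zeta}.
Enumerating:
  P1: gamma <- alpha -> eta <- zeta -> beta -> delta
  P2: gamma <- zeta -> beta -> delta
  P3: gamma <- beta -> delta
  P4: gamma <- lam <- beta -> delta
That exhausts the simple backdoor paths. Count: 4.

4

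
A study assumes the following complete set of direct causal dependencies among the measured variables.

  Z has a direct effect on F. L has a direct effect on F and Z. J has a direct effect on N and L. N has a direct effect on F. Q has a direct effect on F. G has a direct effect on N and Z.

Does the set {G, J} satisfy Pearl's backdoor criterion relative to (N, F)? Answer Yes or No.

Yes

Backdoor paths from N to F (paths whose first edge points into N):
  P1: N <- G -> Z <- L -> F
  P2: N <- G -> Z -> F
  P3: N <- J -> L -> Z -> F
  P4: N <- J -> L -> F
Condition 1 (no descendant of N in the set): holds — descendants of N are {F}; none are in {G, J}.
Condition 2 (every backdoor path blocked by {G, J}):
  P1: blocked at fork node G ∈ conditioning set.
  P2: blocked at fork node G ∈ conditioning set.
  P3: blocked at fork node J ∈ conditioning set.
  P4: blocked at fork node J ∈ conditioning set.
{G, J} satisfies the backdoor criterion.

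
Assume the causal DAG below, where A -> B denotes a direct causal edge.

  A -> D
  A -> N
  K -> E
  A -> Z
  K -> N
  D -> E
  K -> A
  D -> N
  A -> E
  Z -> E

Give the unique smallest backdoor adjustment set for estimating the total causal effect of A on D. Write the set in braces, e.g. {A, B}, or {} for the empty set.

Variables eligible for adjustment (non-descendants of A, excluding A and D): {K}.
Backdoor paths from A to D:
  P1: A <- K -> N <- D
  P2: A <- K -> E <- D
Each backdoor path contains an unconditioned collider, so every path is already blocked with the empty conditioning set:
  P1: blocked at collider N (neither it nor any descendant is in the conditioning set).
  P2: blocked at collider E (neither it nor any descendant is in the conditioning set).
The empty set is therefore the unique smallest valid set.

{}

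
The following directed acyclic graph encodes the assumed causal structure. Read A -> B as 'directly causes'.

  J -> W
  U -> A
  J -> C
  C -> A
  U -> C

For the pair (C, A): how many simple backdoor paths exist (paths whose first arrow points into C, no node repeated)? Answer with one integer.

A backdoor path from C to A is any simple undirected path whose first edge points into C (i.e. leaves C via a parent).
Parents of C: {J, U}.
Enumerating:
  P1: C <- U -> A
That exhausts the simple backdoor paths. Count: 1.

1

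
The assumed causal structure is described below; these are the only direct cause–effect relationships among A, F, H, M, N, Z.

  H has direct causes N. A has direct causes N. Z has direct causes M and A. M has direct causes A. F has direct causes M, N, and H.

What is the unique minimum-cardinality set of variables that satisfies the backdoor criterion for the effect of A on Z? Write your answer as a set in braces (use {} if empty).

{}

Variables eligible for adjustment (non-descendants of A, excluding A and Z): {H, N}.
Backdoor paths from A to Z:
  P1: A <- N -> H -> F <- M -> Z
  P2: A <- N -> F <- M -> Z
Each backdoor path contains an unconditioned collider, so every path is already blocked with the empty conditioning set:
  P1: blocked at collider F (neither it nor any descendant is in the conditioning set).
  P2: blocked at collider F (neither it nor any descendant is in the conditioning set).
The empty set is therefore the unique smallest valid set.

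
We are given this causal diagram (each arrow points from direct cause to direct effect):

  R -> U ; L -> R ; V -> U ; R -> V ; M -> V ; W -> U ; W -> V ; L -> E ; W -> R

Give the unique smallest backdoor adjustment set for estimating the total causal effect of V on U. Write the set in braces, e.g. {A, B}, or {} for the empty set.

Variables eligible for adjustment (non-descendants of V, excluding V and U): {E, L, M, R, W}.
Backdoor paths from V to U:
  P1: V <- W -> R -> U
  P2: V <- W -> U
  P3: V <- R <- W -> U
  P4: V <- R -> U
The empty set is not sufficient: P1 (V <- W -> R -> U) has no collider blocking it and no conditioned non-collider, so it is open.
Try {R, W}:
  P1: blocked at fork node W ∈ conditioning set.
  P2: blocked at fork node W ∈ conditioning set.
  P3: blocked at chain node R ∈ conditioning set.
  P4: blocked at fork node R ∈ conditioning set.
{R, W} contains no descendant of V and blocks every backdoor path.
Every element of {R, W} is needed (dropping R leaves P4 open; dropping W leaves P2 open), so no proper subset is valid.
Among all size-2 subsets of the eligible variables, only {R, W} blocks every backdoor path, so it is the unique smallest valid adjustment set.

{R, W}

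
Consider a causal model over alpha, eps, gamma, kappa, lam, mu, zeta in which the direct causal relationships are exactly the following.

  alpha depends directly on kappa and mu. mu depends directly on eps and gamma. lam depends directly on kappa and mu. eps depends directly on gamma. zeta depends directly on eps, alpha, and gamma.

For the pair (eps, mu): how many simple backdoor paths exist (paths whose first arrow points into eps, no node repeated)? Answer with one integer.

3

A backdoor path from eps to mu is any simple undirected path whose first edge points into eps (i.e. leaves eps via a parent).
Parents of eps: {gamma}.
Enumerating:
  P1: eps <- gamma -> mu
  P2: eps <- gamma -> zeta <- alpha <- kappa -> lam <- mu
  P3: eps <- gamma -> zeta <- alpha <- mu
That exhausts the simple backdoor paths. Count: 3.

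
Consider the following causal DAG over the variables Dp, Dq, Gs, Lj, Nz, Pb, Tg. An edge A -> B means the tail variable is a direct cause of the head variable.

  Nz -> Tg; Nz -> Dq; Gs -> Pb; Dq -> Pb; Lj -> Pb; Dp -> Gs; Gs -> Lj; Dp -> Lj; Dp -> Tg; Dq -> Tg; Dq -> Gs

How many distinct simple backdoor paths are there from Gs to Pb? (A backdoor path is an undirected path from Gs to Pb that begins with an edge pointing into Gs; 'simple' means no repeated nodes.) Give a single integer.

6

A backdoor path from Gs to Pb is any simple undirected path whose first edge points into Gs (i.e. leaves Gs via a parent).
Parents of Gs: {Dp, Dq}.
Enumerating:
  P1: Gs <- Dq <- Nz -> Tg <- Dp -> Lj -> Pb
  P2: Gs <- Dq -> Pb
  P3: Gs <- Dq -> Tg <- Dp -> Lj -> Pb
  P4: Gs <- Dp -> Lj -> Pb
  P5: Gs <- Dp -> Tg <- Nz -> Dq -> Pb
  P6: Gs <- Dp -> Tg <- Dq -> Pb
That exhausts the simple backdoor paths. Count: 6.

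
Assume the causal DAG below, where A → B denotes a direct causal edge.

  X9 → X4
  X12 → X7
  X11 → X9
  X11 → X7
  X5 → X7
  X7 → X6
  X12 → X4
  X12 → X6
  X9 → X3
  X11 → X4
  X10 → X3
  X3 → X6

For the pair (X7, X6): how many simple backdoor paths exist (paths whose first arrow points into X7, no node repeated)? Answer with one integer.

A backdoor path from X7 to X6 is any simple undirected path whose first edge points into X7 (i.e. leaves X7 via a parent).
Parents of X7: {X11, X12, X5}.
Enumerating:
  P1: X7 <- X12 -> X4 <- X11 -> X9 -> X3 -> X6
  P2: X7 <- X12 -> X4 <- X9 -> X3 -> X6
  P3: X7 <- X12 -> X6
  P4: X7 <- X11 -> X9 -> X3 -> X6
  P5: X7 <- X11 -> X9 -> X4 <- X12 -> X6
  P6: X7 <- X11 -> X4 <- X12 -> X6
  P7: X7 <- X11 -> X4 <- X9 -> X3 -> X6
That exhausts the simple backdoor paths. Count: 7.

7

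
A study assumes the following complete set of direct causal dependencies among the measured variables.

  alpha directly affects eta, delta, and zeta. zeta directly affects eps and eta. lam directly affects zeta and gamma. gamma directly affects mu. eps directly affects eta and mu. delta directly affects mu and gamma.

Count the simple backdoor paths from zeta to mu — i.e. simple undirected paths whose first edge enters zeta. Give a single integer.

6

A backdoor path from zeta to mu is any simple undirected path whose first edge points into zeta (i.e. leaves zeta via a parent).
Parents of zeta: {alpha, lam}.
Enumerating:
  P1: zeta <- alpha -> delta -> gamma -> mu
  P2: zeta <- alpha -> delta -> mu
  P3: zeta <- alpha -> eta <- eps -> mu
  P4: zeta <- lam -> gamma <- delta <- alpha -> eta <- eps -> mu
  P5: zeta <- lam -> gamma <- delta -> mu
  P6: zeta <- lam -> gamma -> mu
That exhausts the simple backdoor paths. Count: 6.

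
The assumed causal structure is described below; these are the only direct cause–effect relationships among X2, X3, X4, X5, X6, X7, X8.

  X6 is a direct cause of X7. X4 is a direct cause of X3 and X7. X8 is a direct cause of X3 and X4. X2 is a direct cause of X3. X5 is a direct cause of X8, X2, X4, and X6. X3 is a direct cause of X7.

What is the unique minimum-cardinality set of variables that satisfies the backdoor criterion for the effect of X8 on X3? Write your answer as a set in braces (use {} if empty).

Variables eligible for adjustment (non-descendants of X8, excluding X8 and X3): {X2, X5, X6}.
Backdoor paths from X8 to X3:
  P1: X8 <- X5 -> X4 -> X3
  P2: X8 <- X5 -> X4 -> X7 <- X3
  P3: X8 <- X5 -> X2 -> X3
  P4: X8 <- X5 -> X6 -> X7 <- X4 -> X3
  P5: X8 <- X5 -> X6 -> X7 <- X3
The empty set is not sufficient: P1 (X8 <- X5 -> X4 -> X3) has no collider blocking it and no conditioned non-collider, so it is open.
Try {X5}:
  P1: blocked at fork node X5 ∈ conditioning set.
  P2: blocked at fork node X5 ∈ conditioning set.
  P3: blocked at fork node X5 ∈ conditioning set.
  P4: blocked at fork node X5 ∈ conditioning set.
  P5: blocked at fork node X5 ∈ conditioning set.
{X5} contains no descendant of X8 and blocks every backdoor path.
No other singleton works — e.g. {X2} leaves P1 open — so {X5} is the unique smallest valid adjustment set.

{X5}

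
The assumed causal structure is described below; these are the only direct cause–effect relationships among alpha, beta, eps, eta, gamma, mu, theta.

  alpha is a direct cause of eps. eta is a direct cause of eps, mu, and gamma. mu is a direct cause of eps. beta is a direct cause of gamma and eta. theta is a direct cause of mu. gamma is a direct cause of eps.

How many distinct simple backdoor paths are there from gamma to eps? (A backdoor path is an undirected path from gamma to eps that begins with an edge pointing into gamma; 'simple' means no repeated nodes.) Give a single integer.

A backdoor path from gamma to eps is any simple undirected path whose first edge points into gamma (i.e. leaves gamma via a parent).
Parents of gamma: {beta, eta}.
Enumerating:
  P1: gamma <- beta -> eta -> mu -> eps
  P2: gamma <- beta -> eta -> eps
  P3: gamma <- eta -> mu -> eps
  P4: gamma <- eta -> eps
That exhausts the simple backdoor paths. Count: 4.

4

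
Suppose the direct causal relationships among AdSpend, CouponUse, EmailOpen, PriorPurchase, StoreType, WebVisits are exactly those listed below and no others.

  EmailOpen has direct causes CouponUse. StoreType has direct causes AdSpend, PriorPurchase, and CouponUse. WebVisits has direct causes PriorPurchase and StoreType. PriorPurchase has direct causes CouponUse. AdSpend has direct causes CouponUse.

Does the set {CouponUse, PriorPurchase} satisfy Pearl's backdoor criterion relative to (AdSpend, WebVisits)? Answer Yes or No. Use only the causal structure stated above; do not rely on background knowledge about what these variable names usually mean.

Backdoor paths from AdSpend to WebVisits (paths whose first edge points into AdSpend):
  P1: AdSpend <- CouponUse -> PriorPurchase -> StoreType -> WebVisits
  P2: AdSpend <- CouponUse -> PriorPurchase -> WebVisits
  P3: AdSpend <- CouponUse -> StoreType <- PriorPurchase -> WebVisits
  P4: AdSpend <- CouponUse -> StoreType -> WebVisits
Condition 1 (no descendant of AdSpend in the set): holds — descendants of AdSpend are {StoreType, WebVisits}; none are in {CouponUse, PriorPurchase}.
Condition 2 (every backdoor path blocked by {CouponUse, PriorPurchase}):
  P1: blocked at fork node CouponUse ∈ conditioning set.
  P2: blocked at fork node CouponUse ∈ conditioning set.
  P3: blocked at fork node CouponUse ∈ conditioning set.
  P4: blocked at fork node CouponUse ∈ conditioning set.
{CouponUse, PriorPurchase} satisfies the backdoor criterion.

Yes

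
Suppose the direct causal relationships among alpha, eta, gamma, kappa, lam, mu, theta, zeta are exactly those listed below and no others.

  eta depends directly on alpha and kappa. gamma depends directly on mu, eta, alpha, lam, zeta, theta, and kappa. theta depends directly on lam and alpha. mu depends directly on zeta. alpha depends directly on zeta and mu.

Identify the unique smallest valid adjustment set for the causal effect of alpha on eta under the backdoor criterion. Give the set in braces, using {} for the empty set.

{}

Variables eligible for adjustment (non-descendants of alpha, excluding alpha and eta): {kappa, lam, mu, zeta}.
Backdoor paths from alpha to eta:
  P1: alpha <- zeta -> mu -> gamma <- kappa -> eta
  P2: alpha <- zeta -> mu -> gamma <- eta
  P3: alpha <- zeta -> gamma <- kappa -> eta
  P4: alpha <- zeta -> gamma <- eta
  P5: alpha <- mu <- zeta -> gamma <- kappa -> eta
  P6: alpha <- mu <- zeta -> gamma <- eta
  P7: alpha <- mu -> gamma <- kappa -> eta
  P8: alpha <- mu -> gamma <- eta
Each backdoor path contains an unconditioned collider, so every path is already blocked with the empty conditioning set:
  P1: blocked at collider gamma (neither it nor any descendant is in the conditioning set).
  P2: blocked at collider gamma (neither it nor any descendant is in the conditioning set).
  P3: blocked at collider gamma (neither it nor any descendant is in the conditioning set).
  P4: blocked at collider gamma (neither it nor any descendant is in the conditioning set).
  P5: blocked at collider gamma (neither it nor any descendant is in the conditioning set).
  P6: blocked at collider gamma (neither it nor any descendant is in the conditioning set).
  P7: blocked at collider gamma (neither it nor any descendant is in the conditioning set).
  P8: blocked at collider gamma (neither it nor any descendant is in the conditioning set).
The empty set is therefore the unique smallest valid set.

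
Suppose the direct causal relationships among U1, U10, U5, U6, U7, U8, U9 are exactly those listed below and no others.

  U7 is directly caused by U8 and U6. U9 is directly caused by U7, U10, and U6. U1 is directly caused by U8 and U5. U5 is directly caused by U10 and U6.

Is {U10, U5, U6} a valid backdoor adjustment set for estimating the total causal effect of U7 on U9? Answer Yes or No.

Backdoor paths from U7 to U9 (paths whose first edge points into U7):
  P1: U7 <- U6 -> U5 <- U10 -> U9
  P2: U7 <- U6 -> U9
  P3: U7 <- U8 -> U1 <- U5 <- U10 -> U9
  P4: U7 <- U8 -> U1 <- U5 <- U6 -> U9
Condition 1 (no descendant of U7 in the set): holds — descendants of U7 are {U9}; none are in {U10, U5, U6}.
Condition 2 (every backdoor path blocked by {U10, U5, U6}):
  P1: blocked at fork node U6 ∈ conditioning set.
  P2: blocked at fork node U6 ∈ conditioning set.
  P3: blocked at collider U1 (neither it nor any descendant is in the conditioning set).
  P4: blocked at collider U1 (neither it nor any descendant is in the conditioning set).
{U10, U5, U6} satisfies the backdoor criterion.

Yes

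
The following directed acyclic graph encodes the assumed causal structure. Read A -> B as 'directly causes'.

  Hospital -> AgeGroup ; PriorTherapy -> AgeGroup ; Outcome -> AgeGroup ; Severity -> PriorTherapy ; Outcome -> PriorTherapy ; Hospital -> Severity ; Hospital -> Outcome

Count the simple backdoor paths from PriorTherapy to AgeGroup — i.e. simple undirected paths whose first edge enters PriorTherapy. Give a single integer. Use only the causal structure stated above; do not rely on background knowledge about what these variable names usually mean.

A backdoor path from PriorTherapy to AgeGroup is any simple undirected path whose first edge points into PriorTherapy (i.e. leaves PriorTherapy via a parent).
Parents of PriorTherapy: {Outcome, Severity}.
Enumerating:
  P1: PriorTherapy <- Outcome <- Hospital -> AgeGroup
  P2: PriorTherapy <- Outcome -> AgeGroup
  P3: PriorTherapy <- Severity <- Hospital -> Outcome -> AgeGroup
  P4: PriorTherapy <- Severity <- Hospital -> AgeGroup
That exhausts the simple backdoor paths. Count: 4.

4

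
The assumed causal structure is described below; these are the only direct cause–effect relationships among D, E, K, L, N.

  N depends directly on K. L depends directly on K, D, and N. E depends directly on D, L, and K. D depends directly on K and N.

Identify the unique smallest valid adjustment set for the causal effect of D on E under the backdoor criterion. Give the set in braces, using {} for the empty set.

{K, N}

Variables eligible for adjustment (non-descendants of D, excluding D and E): {K, N}.
Backdoor paths from D to E:
  P1: D <- K -> N -> L -> E
  P2: D <- K -> L -> E
  P3: D <- K -> E
  P4: D <- N <- K -> L -> E
  P5: D <- N <- K -> E
  P6: D <- N -> L <- K -> E
  P7: D <- N -> L -> E
The empty set is not sufficient: P1 (D <- K -> N -> L -> E) has no collider blocking it and no conditioned non-collider, so it is open.
Try {K, N}:
  P1: blocked at fork node K ∈ conditioning set.
  P2: blocked at fork node K ∈ conditioning set.
  P3: blocked at fork node K ∈ conditioning set.
  P4: blocked at chain node N ∈ conditioning set.
  P5: blocked at chain node N ∈ conditioning set.
  P6: blocked at fork node N ∈ conditioning set.
  P7: blocked at fork node N ∈ conditioning set.
{K, N} contains no descendant of D and blocks every backdoor path.
Every element of {K, N} is needed (dropping K leaves P2 open; dropping N leaves P7 open), so no proper subset is valid.
Among all size-2 subsets of the eligible variables, only {K, N} blocks every backdoor path, so it is the unique smallest valid adjustment set.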